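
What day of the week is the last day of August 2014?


August 2014 has 31 days
Anchor: Jan 1, 2014. With p = 2014 - 1 = 2013: (p + p//4 - p//100 + p//400) mod 7 = (2013 + 503 - 20 + 5) mod 7 = 2501 mod 7 = 2 -> Wednesday (Mon=0 ... Sun=6)
Days before August (Jan-Jul): 212; August 1 index = (2 + 212) mod 7 = 4 -> Friday
Last day offset: 31 - 1 = 30 days
Weekday index = (4 + 30) mod 7 = 6

Sunday, August 31


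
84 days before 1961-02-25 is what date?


Start: 1961-02-25, subtract 84 days
Back 25 days from February 25 reaches January 31, 1961 -> 59 left
January 1961 has 31 days -> back to December 31, 1960 -> 28 left
December 1960: 31 - 28 = 3 -> lands on December 3

Result: 1960-12-03


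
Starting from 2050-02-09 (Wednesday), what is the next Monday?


Current: Wednesday
Target: Monday
Days ahead: 5

Next Monday: 2050-02-14


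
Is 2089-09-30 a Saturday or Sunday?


Anchor: Jan 1, 2089. With p = 2089 - 1 = 2088: (p + p//4 - p//100 + p//400) mod 7 = (2088 + 522 - 20 + 5) mod 7 = 2595 mod 7 = 5 -> Saturday (Mon=0 ... Sun=6)
Day of year: 273; offset = 272
Weekday index = (5 + 272) mod 7 = 4 -> Friday
Weekend days: Saturday, Sunday

No


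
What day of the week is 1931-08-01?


Date: August 1, 1931
Anchor: Jan 1, 1931. With p = 1931 - 1 = 1930: (p + p//4 - p//100 + p//400) mod 7 = (1930 + 482 - 19 + 4) mod 7 = 2397 mod 7 = 3 -> Thursday (Mon=0 ... Sun=6)
Days before August (Jan-Jul): 212; offset = 212 + 1 - 1 = 212
Weekday index = (3 + 212) mod 7 = 5

Day of the week: Saturday


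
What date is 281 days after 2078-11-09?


Start: 2078-11-09, add 281 days
November 2078 has 30 days: 30 - 9 = 21 days to November 30 -> 260 left
December 2078 has 31 days -> 229 left
January 2079 has 31 days -> 198 left
February 2079 has 28 days -> 170 left
March 2079 has 31 days -> 139 left
April 2079 has 30 days -> 109 left
May 2079 has 31 days -> 78 left
June 2079 has 30 days -> 48 left
July 2079 has 31 days -> 17 left
August 2079: 17 <= 31 -> lands on August 17

Result: 2079-08-17


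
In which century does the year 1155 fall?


Century = (year - 1) // 100 + 1
= (1155 - 1) // 100 + 1
= 1154 // 100 + 1
= 11 + 1

12th century


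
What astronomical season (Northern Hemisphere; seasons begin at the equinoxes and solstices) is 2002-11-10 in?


Date: November 10
Astronomical Autumn (approx.; exact equinox/solstice day varies by year): September 22 to December 20
November 10 falls within the Autumn window

Autumn


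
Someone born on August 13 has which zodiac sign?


Date: August 13
Conventional tropical zodiac dates: Leo from July 23 onward; Virgo starts August 23
August 13 falls within the Leo range

Leo


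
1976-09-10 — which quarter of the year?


Month: September (month 9)
Q1: Jan-Mar, Q2: Apr-Jun, Q3: Jul-Sep, Q4: Oct-Dec

Q3


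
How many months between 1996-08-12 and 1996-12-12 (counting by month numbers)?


From August 1996 to December 1996
0 years * 12 = 0 months, plus 4 months = 4

4 months


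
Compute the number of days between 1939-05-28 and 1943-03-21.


From 1939-05-28 to 1943-03-21
1939-05-28: days before May = 31 + 28 + 31 + 30 = 120 (1939 is not a leap year); day of year = 120 + 28 = 148
1943-03-21: days before March = 31 + 28 = 59 (1943 is not a leap year); day of year = 59 + 21 = 80
Rest of 1939: 365 - 148 = 217
Full years 1940 (366), 1941 (365), 1942 (365): 1096
Total = 217 + 1096 + 80 = 1393

1393 days


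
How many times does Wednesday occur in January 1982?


January 1982 has 31 days
Anchor: Jan 1, 1982. With p = 1982 - 1 = 1981: (p + p//4 - p//100 + p//400) mod 7 = (1981 + 495 - 19 + 4) mod 7 = 2461 mod 7 = 4 -> Friday (Mon=0 ... Sun=6)
January 1 is the anchor itself -> Friday
First Wednesday is January 6
Wednesdays: 6, 13, 20, 27

4 Wednesdays


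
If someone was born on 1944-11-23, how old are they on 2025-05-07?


Birth: 1944-11-23
Reference: 2025-05-07
Year difference: 2025 - 1944 = 81
Birthday not yet reached in 2025, subtract 1

80 years old


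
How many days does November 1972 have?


November 1972

30 days


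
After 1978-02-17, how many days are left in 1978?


Day of year: 48 of 365
Remaining = 365 - 48

317 days


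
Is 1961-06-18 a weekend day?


Anchor: Jan 1, 1961. With p = 1961 - 1 = 1960: (p + p//4 - p//100 + p//400) mod 7 = (1960 + 490 - 19 + 4) mod 7 = 2435 mod 7 = 6 -> Sunday (Mon=0 ... Sun=6)
Day of year: 169; offset = 168
Weekday index = (6 + 168) mod 7 = 6 -> Sunday
Weekend days: Saturday, Sunday

Yes


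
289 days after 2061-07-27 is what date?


Start: 2061-07-27, add 289 days
July 2061 has 31 days: 31 - 27 = 4 days to July 31 -> 285 left
August 2061 has 31 days -> 254 left
September 2061 has 30 days -> 224 left
October 2061 has 31 days -> 193 left
November 2061 has 30 days -> 163 left
December 2061 has 31 days -> 132 left
January 2062 has 31 days -> 101 left
February 2062 has 28 days -> 73 left
March 2062 has 31 days -> 42 left
April 2062 has 30 days -> 12 left
May 2062: 12 <= 31 -> lands on May 12

Result: 2062-05-12


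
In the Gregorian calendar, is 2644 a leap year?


Gregorian leap year rule: divisible by 4, but not by 100, unless also by 400.
2644 is divisible by 4 but not 100 -> leap year

Yes


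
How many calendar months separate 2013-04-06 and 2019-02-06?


From April 2013 to February 2019
6 years * 12 = 72 months, minus 2 months = 70

70 months


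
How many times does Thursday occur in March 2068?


March 2068 has 31 days
Anchor: Jan 1, 2068. With p = 2068 - 1 = 2067: (p + p//4 - p//100 + p//400) mod 7 = (2067 + 516 - 20 + 5) mod 7 = 2568 mod 7 = 6 -> Sunday (Mon=0 ... Sun=6)
Days before March (Jan-Feb): 60; March 1 index = (6 + 60) mod 7 = 3 -> Thursday
First Thursday is March 1
Thursdays: 1, 8, 15, 22, 29

5 Thursdays


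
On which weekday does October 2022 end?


October 2022 has 31 days
Anchor: Jan 1, 2022. With p = 2022 - 1 = 2021: (p + p//4 - p//100 + p//400) mod 7 = (2021 + 505 - 20 + 5) mod 7 = 2511 mod 7 = 5 -> Saturday (Mon=0 ... Sun=6)
Days before October (Jan-Sep): 273; October 1 index = (5 + 273) mod 7 = 5 -> Saturday
Last day offset: 31 - 1 = 30 days
Weekday index = (5 + 30) mod 7 = 0

Monday, October 31


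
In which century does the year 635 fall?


Century = (year - 1) // 100 + 1
= (635 - 1) // 100 + 1
= 634 // 100 + 1
= 6 + 1

7th century


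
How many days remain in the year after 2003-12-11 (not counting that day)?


Day of year: 345 of 365
Remaining = 365 - 345

20 days


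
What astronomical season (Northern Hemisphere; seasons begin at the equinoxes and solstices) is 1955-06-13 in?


Date: June 13
Astronomical Spring (approx.; exact equinox/solstice day varies by year): March 20 to June 20
June 13 falls within the Spring window

Spring


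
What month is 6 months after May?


May is month 5
5 + 6 = 11

November


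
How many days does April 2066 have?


April 2066

30 days


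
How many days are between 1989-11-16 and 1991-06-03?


From 1989-11-16 to 1991-06-03
1989-11-16: days before November = 31 + 28 + 31 + 30 + 31 + 30 + 31 + 31 + 30 + 31 = 304 (1989 is not a leap year); day of year = 304 + 16 = 320
1991-06-03: days before June = 31 + 28 + 31 + 30 + 31 = 151 (1991 is not a leap year); day of year = 151 + 3 = 154
Rest of 1989: 365 - 320 = 45
Full years 1990 (365): 365
Total = 45 + 365 + 154 = 564

564 days


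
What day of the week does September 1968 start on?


Target: September 1, 1968
Anchor: Jan 1, 1968. With p = 1968 - 1 = 1967: (p + p//4 - p//100 + p//400) mod 7 = (1967 + 491 - 19 + 4) mod 7 = 2443 mod 7 = 0 -> Monday (Mon=0 ... Sun=6)
Days before September (Jan-Aug): 244 days
Weekday index = (0 + 244) mod 7 = 6

Sunday


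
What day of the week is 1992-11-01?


Date: November 1, 1992
Anchor: Jan 1, 1992. With p = 1992 - 1 = 1991: (p + p//4 - p//100 + p//400) mod 7 = (1991 + 497 - 19 + 4) mod 7 = 2473 mod 7 = 2 -> Wednesday (Mon=0 ... Sun=6)
Days before November (Jan-Oct): 305; offset = 305 + 1 - 1 = 305
Weekday index = (2 + 305) mod 7 = 6

Day of the week: Sunday


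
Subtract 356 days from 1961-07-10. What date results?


Start: 1961-07-10, subtract 356 days
Back 10 days from July 10 reaches June 30, 1961 -> 346 left
June 1961 has 30 days -> back to May 31, 1961 -> 316 left
May 1961 has 31 days -> back to April 30, 1961 -> 285 left
April 1961 has 30 days -> back to March 31, 1961 -> 255 left
March 1961 has 31 days -> back to February 28, 1961 -> 224 left
February 1961 has 28 days -> back to January 31, 1961 -> 196 left
January 1961 has 31 days -> back to December 31, 1960 -> 165 left
December 1960 has 31 days -> back to November 30, 1960 -> 134 left
November 1960 has 30 days -> back to October 31, 1960 -> 104 left
October 1960 has 31 days -> back to September 30, 1960 -> 73 left
September 1960 has 30 days -> back to August 31, 1960 -> 43 left
August 1960 has 31 days -> back to July 31, 1960 -> 12 left
July 1960: 31 - 12 = 19 -> lands on July 19

Result: 1960-07-19


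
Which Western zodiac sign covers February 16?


Date: February 16
Conventional tropical zodiac dates: Aquarius from January 20 onward; Pisces starts February 19
February 16 falls within the Aquarius range

Aquarius


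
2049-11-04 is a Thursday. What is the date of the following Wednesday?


Current: Thursday
Target: Wednesday
Days ahead: 6

Next Wednesday: 2049-11-10


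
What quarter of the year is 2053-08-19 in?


Month: August (month 8)
Q1: Jan-Mar, Q2: Apr-Jun, Q3: Jul-Sep, Q4: Oct-Dec

Q3


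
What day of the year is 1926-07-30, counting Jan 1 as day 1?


Date: July 30, 1926
Days in months 1 through 6: 181
Plus 30 days in July

Day of year: 211


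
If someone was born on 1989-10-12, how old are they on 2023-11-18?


Birth: 1989-10-12
Reference: 2023-11-18
Year difference: 2023 - 1989 = 34

34 years old


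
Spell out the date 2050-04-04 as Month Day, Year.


ISO 2050-04-04 parses as year=2050, month=04, day=04
Month 4 -> April

April 4, 2050


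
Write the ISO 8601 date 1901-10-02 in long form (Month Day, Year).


ISO 1901-10-02 parses as year=1901, month=10, day=02
Month 10 -> October

October 2, 1901


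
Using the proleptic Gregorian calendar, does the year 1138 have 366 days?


Gregorian leap year rule: divisible by 4, but not by 100, unless also by 400.
1138 is not divisible by 4 -> not a leap year

No


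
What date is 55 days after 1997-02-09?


Start: 1997-02-09, add 55 days
February 1997 has 28 days: 28 - 9 = 19 days to February 28 -> 36 left
March 1997 has 31 days -> 5 left
April 1997: 5 <= 30 -> lands on April 5

Result: 1997-04-05


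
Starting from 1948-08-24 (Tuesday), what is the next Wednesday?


Current: Tuesday
Target: Wednesday
Days ahead: 1

Next Wednesday: 1948-08-25


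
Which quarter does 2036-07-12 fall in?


Month: July (month 7)
Q1: Jan-Mar, Q2: Apr-Jun, Q3: Jul-Sep, Q4: Oct-Dec

Q3


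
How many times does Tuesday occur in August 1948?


August 1948 has 31 days
Anchor: Jan 1, 1948. With p = 1948 - 1 = 1947: (p + p//4 - p//100 + p//400) mod 7 = (1947 + 486 - 19 + 4) mod 7 = 2418 mod 7 = 3 -> Thursday (Mon=0 ... Sun=6)
Days before August (Jan-Jul): 213; August 1 index = (3 + 213) mod 7 = 6 -> Sunday
First Tuesday is August 3
Tuesdays: 3, 10, 17, 24, 31

5 Tuesdays


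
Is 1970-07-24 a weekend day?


Anchor: Jan 1, 1970. With p = 1970 - 1 = 1969: (p + p//4 - p//100 + p//400) mod 7 = (1969 + 492 - 19 + 4) mod 7 = 2446 mod 7 = 3 -> Thursday (Mon=0 ... Sun=6)
Day of year: 205; offset = 204
Weekday index = (3 + 204) mod 7 = 4 -> Friday
Weekend days: Saturday, Sunday

No


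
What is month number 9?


Month 9 of 12

September


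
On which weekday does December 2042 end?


December 2042 has 31 days
Anchor: Jan 1, 2042. With p = 2042 - 1 = 2041: (p + p//4 - p//100 + p//400) mod 7 = (2041 + 510 - 20 + 5) mod 7 = 2536 mod 7 = 2 -> Wednesday (Mon=0 ... Sun=6)
Days before December (Jan-Nov): 334; December 1 index = (2 + 334) mod 7 = 0 -> Monday
Last day offset: 31 - 1 = 30 days
Weekday index = (0 + 30) mod 7 = 2

Wednesday, December 31


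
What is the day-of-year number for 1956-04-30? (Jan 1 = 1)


Date: April 30, 1956
Days in months 1 through 3: 91
Plus 30 days in April

Day of year: 121


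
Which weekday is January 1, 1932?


Target: January 1, 1932
Anchor: Jan 1, 1932. With p = 1932 - 1 = 1931: (p + p//4 - p//100 + p//400) mod 7 = (1931 + 482 - 19 + 4) mod 7 = 2398 mod 7 = 4 -> Friday (Mon=0 ... Sun=6)
Offset from anchor: 0 days
Weekday index = (4 + 0) mod 7 = 4

Friday


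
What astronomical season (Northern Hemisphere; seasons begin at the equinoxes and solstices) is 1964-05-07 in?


Date: May 7
Astronomical Spring (approx.; exact equinox/solstice day varies by year): March 20 to June 20
May 7 falls within the Spring window

Spring


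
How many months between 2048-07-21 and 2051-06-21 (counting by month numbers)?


From July 2048 to June 2051
3 years * 12 = 36 months, minus 1 month = 35

35 months


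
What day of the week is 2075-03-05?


Date: March 5, 2075
Anchor: Jan 1, 2075. With p = 2075 - 1 = 2074: (p + p//4 - p//100 + p//400) mod 7 = (2074 + 518 - 20 + 5) mod 7 = 2577 mod 7 = 1 -> Tuesday (Mon=0 ... Sun=6)
Days before March (Jan-Feb): 59; offset = 59 + 5 - 1 = 63
Weekday index = (1 + 63) mod 7 = 1

Day of the week: Tuesday


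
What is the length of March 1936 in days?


March 1936

31 days


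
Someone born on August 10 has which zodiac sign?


Date: August 10
Conventional tropical zodiac dates: Leo from July 23 onward; Virgo starts August 23
August 10 falls within the Leo range

Leo


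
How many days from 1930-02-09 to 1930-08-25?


From 1930-02-09 to 1930-08-25
1930-02-09: days before February = 31; day of year = 31 + 9 = 40
1930-08-25: days before August = 31 + 28 + 31 + 30 + 31 + 30 + 31 = 212 (1930 is not a leap year); day of year = 212 + 25 = 237
Same year: 237 - 40 = 197

197 days


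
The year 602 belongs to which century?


Century = (year - 1) // 100 + 1
= (602 - 1) // 100 + 1
= 601 // 100 + 1
= 6 + 1

7th century


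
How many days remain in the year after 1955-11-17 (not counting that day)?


Day of year: 321 of 365
Remaining = 365 - 321

44 days


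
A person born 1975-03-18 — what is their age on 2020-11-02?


Birth: 1975-03-18
Reference: 2020-11-02
Year difference: 2020 - 1975 = 45

45 years old


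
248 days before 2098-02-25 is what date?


Start: 2098-02-25, subtract 248 days
Back 25 days from February 25 reaches January 31, 2098 -> 223 left
January 2098 has 31 days -> back to December 31, 2097 -> 192 left
December 2097 has 31 days -> back to November 30, 2097 -> 161 left
November 2097 has 30 days -> back to October 31, 2097 -> 131 left
October 2097 has 31 days -> back to September 30, 2097 -> 100 left
September 2097 has 30 days -> back to August 31, 2097 -> 70 left
August 2097 has 31 days -> back to July 31, 2097 -> 39 left
July 2097 has 31 days -> back to June 30, 2097 -> 8 left
June 2097: 30 - 8 = 22 -> lands on June 22

Result: 2097-06-22


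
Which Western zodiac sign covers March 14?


Date: March 14
Conventional tropical zodiac dates: Pisces from February 19 onward; Aries starts March 21
March 14 falls within the Pisces range

Pisces


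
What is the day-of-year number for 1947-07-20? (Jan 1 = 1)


Date: July 20, 1947
Days in months 1 through 6: 181
Plus 20 days in July

Day of year: 201


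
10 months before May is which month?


May is month 5
5 - 10 = -5; wrap: -5 + 12 = 7

July


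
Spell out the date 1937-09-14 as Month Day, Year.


ISO 1937-09-14 parses as year=1937, month=09, day=14
Month 9 -> September

September 14, 1937


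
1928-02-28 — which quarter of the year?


Month: February (month 2)
Q1: Jan-Mar, Q2: Apr-Jun, Q3: Jul-Sep, Q4: Oct-Dec

Q1


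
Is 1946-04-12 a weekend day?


Anchor: Jan 1, 1946. With p = 1946 - 1 = 1945: (p + p//4 - p//100 + p//400) mod 7 = (1945 + 486 - 19 + 4) mod 7 = 2416 mod 7 = 1 -> Tuesday (Mon=0 ... Sun=6)
Day of year: 102; offset = 101
Weekday index = (1 + 101) mod 7 = 4 -> Friday
Weekend days: Saturday, Sunday

No


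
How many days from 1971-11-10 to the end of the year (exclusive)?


Day of year: 314 of 365
Remaining = 365 - 314

51 days


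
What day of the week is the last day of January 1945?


January 1945 has 31 days
Anchor: Jan 1, 1945. With p = 1945 - 1 = 1944: (p + p//4 - p//100 + p//400) mod 7 = (1944 + 486 - 19 + 4) mod 7 = 2415 mod 7 = 0 -> Monday (Mon=0 ... Sun=6)
January 1 is the anchor itself -> Monday
Last day offset: 31 - 1 = 30 days
Weekday index = (0 + 30) mod 7 = 2

Wednesday, January 31


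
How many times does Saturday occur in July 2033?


July 2033 has 31 days
Anchor: Jan 1, 2033. With p = 2033 - 1 = 2032: (p + p//4 - p//100 + p//400) mod 7 = (2032 + 508 - 20 + 5) mod 7 = 2525 mod 7 = 5 -> Saturday (Mon=0 ... Sun=6)
Days before July (Jan-Jun): 181; July 1 index = (5 + 181) mod 7 = 4 -> Friday
First Saturday is July 2
Saturdays: 2, 9, 16, 23, 30

5 Saturdays


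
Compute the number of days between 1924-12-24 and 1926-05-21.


From 1924-12-24 to 1926-05-21
1924-12-24: days before December = 31 + 29 + 31 + 30 + 31 + 30 + 31 + 31 + 30 + 31 + 30 = 335 (1924 is a leap year); day of year = 335 + 24 = 359
1926-05-21: days before May = 31 + 28 + 31 + 30 = 120 (1926 is not a leap year); day of year = 120 + 21 = 141
Rest of 1924: 366 - 359 = 7
Full years 1925 (365): 365
Total = 7 + 365 + 141 = 513

513 days


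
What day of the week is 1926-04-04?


Date: April 4, 1926
Anchor: Jan 1, 1926. With p = 1926 - 1 = 1925: (p + p//4 - p//100 + p//400) mod 7 = (1925 + 481 - 19 + 4) mod 7 = 2391 mod 7 = 4 -> Friday (Mon=0 ... Sun=6)
Days before April (Jan-Mar): 90; offset = 90 + 4 - 1 = 93
Weekday index = (4 + 93) mod 7 = 6

Day of the week: Sunday


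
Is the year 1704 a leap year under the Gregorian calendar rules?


Gregorian leap year rule: divisible by 4, but not by 100, unless also by 400.
1704 is divisible by 4 but not 100 -> leap year

Yes


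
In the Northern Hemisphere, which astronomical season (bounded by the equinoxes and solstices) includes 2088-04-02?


Date: April 2
Astronomical Spring (approx.; exact equinox/solstice day varies by year): March 20 to June 20
April 2 falls within the Spring window

Spring


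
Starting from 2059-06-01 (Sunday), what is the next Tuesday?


Current: Sunday
Target: Tuesday
Days ahead: 2

Next Tuesday: 2059-06-03


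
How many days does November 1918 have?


November 1918

30 days


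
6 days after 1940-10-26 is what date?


Start: 1940-10-26, add 6 days
October 1940 has 31 days: 31 - 26 = 5 days to October 31 -> 1 left
November 1940: 1 <= 30 -> lands on November 1

Result: 1940-11-01


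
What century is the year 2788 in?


Century = (year - 1) // 100 + 1
= (2788 - 1) // 100 + 1
= 2787 // 100 + 1
= 27 + 1

28th century


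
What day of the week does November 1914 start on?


Target: November 1, 1914
Anchor: Jan 1, 1914. With p = 1914 - 1 = 1913: (p + p//4 - p//100 + p//400) mod 7 = (1913 + 478 - 19 + 4) mod 7 = 2376 mod 7 = 3 -> Thursday (Mon=0 ... Sun=6)
Days before November (Jan-Oct): 304 days
Weekday index = (3 + 304) mod 7 = 6

Sunday


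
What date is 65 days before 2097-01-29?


Start: 2097-01-29, subtract 65 days
Back 29 days from January 29 reaches December 31, 2096 -> 36 left
December 2096 has 31 days -> back to November 30, 2096 -> 5 left
November 2096: 30 - 5 = 25 -> lands on November 25

Result: 2096-11-25


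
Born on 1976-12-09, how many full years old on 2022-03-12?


Birth: 1976-12-09
Reference: 2022-03-12
Year difference: 2022 - 1976 = 46
Birthday not yet reached in 2022, subtract 1

45 years old


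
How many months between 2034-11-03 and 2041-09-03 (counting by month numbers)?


From November 2034 to September 2041
7 years * 12 = 84 months, minus 2 months = 82

82 months


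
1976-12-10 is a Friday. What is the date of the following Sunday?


Current: Friday
Target: Sunday
Days ahead: 2

Next Sunday: 1976-12-12


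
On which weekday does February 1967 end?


February 1967 has 28 days
Anchor: Jan 1, 1967. With p = 1967 - 1 = 1966: (p + p//4 - p//100 + p//400) mod 7 = (1966 + 491 - 19 + 4) mod 7 = 2442 mod 7 = 6 -> Sunday (Mon=0 ... Sun=6)
Days before February (Jan): 31; February 1 index = (6 + 31) mod 7 = 2 -> Wednesday
Last day offset: 28 - 1 = 27 days
Weekday index = (2 + 27) mod 7 = 1

Tuesday, February 28


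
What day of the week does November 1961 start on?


Target: November 1, 1961
Anchor: Jan 1, 1961. With p = 1961 - 1 = 1960: (p + p//4 - p//100 + p//400) mod 7 = (1960 + 490 - 19 + 4) mod 7 = 2435 mod 7 = 6 -> Sunday (Mon=0 ... Sun=6)
Days before November (Jan-Oct): 304 days
Weekday index = (6 + 304) mod 7 = 2

Wednesday


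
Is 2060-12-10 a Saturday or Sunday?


Anchor: Jan 1, 2060. With p = 2060 - 1 = 2059: (p + p//4 - p//100 + p//400) mod 7 = (2059 + 514 - 20 + 5) mod 7 = 2558 mod 7 = 3 -> Thursday (Mon=0 ... Sun=6)
Day of year: 345; offset = 344
Weekday index = (3 + 344) mod 7 = 4 -> Friday
Weekend days: Saturday, Sunday

No


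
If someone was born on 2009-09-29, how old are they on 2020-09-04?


Birth: 2009-09-29
Reference: 2020-09-04
Year difference: 2020 - 2009 = 11
Birthday not yet reached in 2020, subtract 1

10 years old


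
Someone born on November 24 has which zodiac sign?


Date: November 24
Conventional tropical zodiac dates: Sagittarius from November 22 onward; Capricorn starts December 22
November 24 falls within the Sagittarius range

Sagittarius


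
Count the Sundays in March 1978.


March 1978 has 31 days
Anchor: Jan 1, 1978. With p = 1978 - 1 = 1977: (p + p//4 - p//100 + p//400) mod 7 = (1977 + 494 - 19 + 4) mod 7 = 2456 mod 7 = 6 -> Sunday (Mon=0 ... Sun=6)
Days before March (Jan-Feb): 59; March 1 index = (6 + 59) mod 7 = 2 -> Wednesday
First Sunday is March 5
Sundays: 5, 12, 19, 26

4 Sundays


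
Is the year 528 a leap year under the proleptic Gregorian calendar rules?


Gregorian leap year rule: divisible by 4, but not by 100, unless also by 400.
528 is divisible by 4 but not 100 -> leap year

Yes


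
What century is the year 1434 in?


Century = (year - 1) // 100 + 1
= (1434 - 1) // 100 + 1
= 1433 // 100 + 1
= 14 + 1

15th century


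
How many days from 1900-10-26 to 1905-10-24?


From 1900-10-26 to 1905-10-24
1900-10-26: days before October = 31 + 28 + 31 + 30 + 31 + 30 + 31 + 31 + 30 = 273 (1900 is not a leap year); day of year = 273 + 26 = 299
1905-10-24: days before October = 31 + 28 + 31 + 30 + 31 + 30 + 31 + 31 + 30 = 273 (1905 is not a leap year); day of year = 273 + 24 = 297
Rest of 1900: 365 - 299 = 66
Full years 1901 (365), 1902 (365), 1903 (365), 1904 (366): 1461
Total = 66 + 1461 + 297 = 1824

1824 days


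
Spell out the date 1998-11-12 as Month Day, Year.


ISO 1998-11-12 parses as year=1998, month=11, day=12
Month 11 -> November

November 12, 1998


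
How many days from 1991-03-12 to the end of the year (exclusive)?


Day of year: 71 of 365
Remaining = 365 - 71

294 days


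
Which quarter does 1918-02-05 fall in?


Month: February (month 2)
Q1: Jan-Mar, Q2: Apr-Jun, Q3: Jul-Sep, Q4: Oct-Dec

Q1


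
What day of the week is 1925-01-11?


Date: January 11, 1925
Anchor: Jan 1, 1925. With p = 1925 - 1 = 1924: (p + p//4 - p//100 + p//400) mod 7 = (1924 + 481 - 19 + 4) mod 7 = 2390 mod 7 = 3 -> Thursday (Mon=0 ... Sun=6)
Days into year = 11 - 1 = 10
Weekday index = (3 + 10) mod 7 = 6

Day of the week: Sunday


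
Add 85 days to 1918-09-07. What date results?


Start: 1918-09-07, add 85 days
September 1918 has 30 days: 30 - 7 = 23 days to September 30 -> 62 left
October 1918 has 31 days -> 31 left
November 1918 has 30 days -> 1 left
December 1918: 1 <= 31 -> lands on December 1

Result: 1918-12-01


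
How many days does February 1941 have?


February 1941 (leap year: no)

28 days


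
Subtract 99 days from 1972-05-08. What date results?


Start: 1972-05-08, subtract 99 days
Back 8 days from May 8 reaches April 30, 1972 -> 91 left
April 1972 has 30 days -> back to March 31, 1972 -> 61 left
March 1972 has 31 days -> back to February 29, 1972 -> 30 left
February 1972 has 29 days -> back to January 31, 1972 -> 1 left
January 1972: 31 - 1 = 30 -> lands on January 30

Result: 1972-01-30


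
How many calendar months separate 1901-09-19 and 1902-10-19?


From September 1901 to October 1902
1 year * 12 = 12 months, plus 1 month = 13

13 months


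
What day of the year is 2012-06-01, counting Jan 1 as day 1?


Date: June 1, 2012
Days in months 1 through 5: 152
Plus 1 days in June

Day of year: 153


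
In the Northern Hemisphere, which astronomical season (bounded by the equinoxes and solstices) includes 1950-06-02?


Date: June 2
Astronomical Spring (approx.; exact equinox/solstice day varies by year): March 20 to June 20
June 2 falls within the Spring window

Spring


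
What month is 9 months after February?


February is month 2
2 + 9 = 11

November


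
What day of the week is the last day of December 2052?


December 2052 has 31 days
Anchor: Jan 1, 2052. With p = 2052 - 1 = 2051: (p + p//4 - p//100 + p//400) mod 7 = (2051 + 512 - 20 + 5) mod 7 = 2548 mod 7 = 0 -> Monday (Mon=0 ... Sun=6)
Days before December (Jan-Nov): 335; December 1 index = (0 + 335) mod 7 = 6 -> Sunday
Last day offset: 31 - 1 = 30 days
Weekday index = (6 + 30) mod 7 = 1

Tuesday, December 31


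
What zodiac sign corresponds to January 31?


Date: January 31
Conventional tropical zodiac dates: Aquarius from January 20 onward; Pisces starts February 19
January 31 falls within the Aquarius range

Aquarius


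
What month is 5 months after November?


November is month 11
11 + 5 = 16; wrap: 16 - 12 = 4

April


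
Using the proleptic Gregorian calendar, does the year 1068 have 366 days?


Gregorian leap year rule: divisible by 4, but not by 100, unless also by 400.
1068 is divisible by 4 but not 100 -> leap year

Yes


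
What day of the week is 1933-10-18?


Date: October 18, 1933
Anchor: Jan 1, 1933. With p = 1933 - 1 = 1932: (p + p//4 - p//100 + p//400) mod 7 = (1932 + 483 - 19 + 4) mod 7 = 2400 mod 7 = 6 -> Sunday (Mon=0 ... Sun=6)
Days before October (Jan-Sep): 273; offset = 273 + 18 - 1 = 290
Weekday index = (6 + 290) mod 7 = 2

Day of the week: Wednesday


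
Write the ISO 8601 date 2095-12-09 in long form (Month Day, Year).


ISO 2095-12-09 parses as year=2095, month=12, day=09
Month 12 -> December

December 9, 2095


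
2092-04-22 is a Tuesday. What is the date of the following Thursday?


Current: Tuesday
Target: Thursday
Days ahead: 2

Next Thursday: 2092-04-24


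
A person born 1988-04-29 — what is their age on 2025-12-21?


Birth: 1988-04-29
Reference: 2025-12-21
Year difference: 2025 - 1988 = 37

37 years old


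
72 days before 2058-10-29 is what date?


Start: 2058-10-29, subtract 72 days
Back 29 days from October 29 reaches September 30, 2058 -> 43 left
September 2058 has 30 days -> back to August 31, 2058 -> 13 left
August 2058: 31 - 13 = 18 -> lands on August 18

Result: 2058-08-18


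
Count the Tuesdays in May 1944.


May 1944 has 31 days
Anchor: Jan 1, 1944. With p = 1944 - 1 = 1943: (p + p//4 - p//100 + p//400) mod 7 = (1943 + 485 - 19 + 4) mod 7 = 2413 mod 7 = 5 -> Saturday (Mon=0 ... Sun=6)
Days before May (Jan-Apr): 121; May 1 index = (5 + 121) mod 7 = 0 -> Monday
First Tuesday is May 2
Tuesdays: 2, 9, 16, 23, 30

5 Tuesdays


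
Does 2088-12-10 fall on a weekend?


Anchor: Jan 1, 2088. With p = 2088 - 1 = 2087: (p + p//4 - p//100 + p//400) mod 7 = (2087 + 521 - 20 + 5) mod 7 = 2593 mod 7 = 3 -> Thursday (Mon=0 ... Sun=6)
Day of year: 345; offset = 344
Weekday index = (3 + 344) mod 7 = 4 -> Friday
Weekend days: Saturday, Sunday

No


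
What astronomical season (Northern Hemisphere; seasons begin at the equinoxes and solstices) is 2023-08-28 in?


Date: August 28
Astronomical Summer (approx.; exact equinox/solstice day varies by year): June 21 to September 21
August 28 falls within the Summer window

Summer


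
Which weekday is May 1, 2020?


Target: May 1, 2020
Anchor: Jan 1, 2020. With p = 2020 - 1 = 2019: (p + p//4 - p//100 + p//400) mod 7 = (2019 + 504 - 20 + 5) mod 7 = 2508 mod 7 = 2 -> Wednesday (Mon=0 ... Sun=6)
Days before May (Jan-Apr): 121 days
Weekday index = (2 + 121) mod 7 = 4

Friday


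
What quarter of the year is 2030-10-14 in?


Month: October (month 10)
Q1: Jan-Mar, Q2: Apr-Jun, Q3: Jul-Sep, Q4: Oct-Dec

Q4


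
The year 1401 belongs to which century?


Century = (year - 1) // 100 + 1
= (1401 - 1) // 100 + 1
= 1400 // 100 + 1
= 14 + 1

15th century


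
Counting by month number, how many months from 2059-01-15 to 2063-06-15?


From January 2059 to June 2063
4 years * 12 = 48 months, plus 5 months = 53

53 months


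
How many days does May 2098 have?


May 2098

31 days


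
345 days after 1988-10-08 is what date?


Start: 1988-10-08, add 345 days
October 1988 has 31 days: 31 - 8 = 23 days to October 31 -> 322 left
November 1988 has 30 days -> 292 left
December 1988 has 31 days -> 261 left
January 1989 has 31 days -> 230 left
February 1989 has 28 days -> 202 left
March 1989 has 31 days -> 171 left
April 1989 has 30 days -> 141 left
May 1989 has 31 days -> 110 left
June 1989 has 30 days -> 80 left
July 1989 has 31 days -> 49 left
August 1989 has 31 days -> 18 left
September 1989: 18 <= 30 -> lands on September 18

Result: 1989-09-18


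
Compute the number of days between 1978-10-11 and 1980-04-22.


From 1978-10-11 to 1980-04-22
1978-10-11: days before October = 31 + 28 + 31 + 30 + 31 + 30 + 31 + 31 + 30 = 273 (1978 is not a leap year); day of year = 273 + 11 = 284
1980-04-22: days before April = 31 + 29 + 31 = 91 (1980 is a leap year); day of year = 91 + 22 = 113
Rest of 1978: 365 - 284 = 81
Full years 1979 (365): 365
Total = 81 + 365 + 113 = 559

559 days


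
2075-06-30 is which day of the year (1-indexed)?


Date: June 30, 2075
Days in months 1 through 5: 151
Plus 30 days in June

Day of year: 181


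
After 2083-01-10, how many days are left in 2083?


Day of year: 10 of 365
Remaining = 365 - 10

355 days


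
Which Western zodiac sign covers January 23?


Date: January 23
Conventional tropical zodiac dates: Aquarius from January 20 onward; Pisces starts February 19
January 23 falls within the Aquarius range

Aquarius


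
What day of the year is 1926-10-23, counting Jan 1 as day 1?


Date: October 23, 1926
Days in months 1 through 9: 273
Plus 23 days in October

Day of year: 296


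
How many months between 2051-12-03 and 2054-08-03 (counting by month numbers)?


From December 2051 to August 2054
3 years * 12 = 36 months, minus 4 months = 32

32 months


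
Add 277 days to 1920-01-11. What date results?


Start: 1920-01-11, add 277 days
January 1920 has 31 days: 31 - 11 = 20 days to January 31 -> 257 left
February 1920 has 29 days -> 228 left
March 1920 has 31 days -> 197 left
April 1920 has 30 days -> 167 left
May 1920 has 31 days -> 136 left
June 1920 has 30 days -> 106 left
July 1920 has 31 days -> 75 left
August 1920 has 31 days -> 44 left
September 1920 has 30 days -> 14 left
October 1920: 14 <= 31 -> lands on October 14

Result: 1920-10-14


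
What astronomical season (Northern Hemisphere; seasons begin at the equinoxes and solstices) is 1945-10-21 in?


Date: October 21
Astronomical Autumn (approx.; exact equinox/solstice day varies by year): September 22 to December 20
October 21 falls within the Autumn window

Autumn


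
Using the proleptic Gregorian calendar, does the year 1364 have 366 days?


Gregorian leap year rule: divisible by 4, but not by 100, unless also by 400.
1364 is divisible by 4 but not 100 -> leap year

Yes


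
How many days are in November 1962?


November 1962

30 days


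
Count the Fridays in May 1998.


May 1998 has 31 days
Anchor: Jan 1, 1998. With p = 1998 - 1 = 1997: (p + p//4 - p//100 + p//400) mod 7 = (1997 + 499 - 19 + 4) mod 7 = 2481 mod 7 = 3 -> Thursday (Mon=0 ... Sun=6)
Days before May (Jan-Apr): 120; May 1 index = (3 + 120) mod 7 = 4 -> Friday
First Friday is May 1
Fridays: 1, 8, 15, 22, 29

5 Fridays


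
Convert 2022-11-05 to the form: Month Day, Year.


ISO 2022-11-05 parses as year=2022, month=11, day=05
Month 11 -> November

November 5, 2022


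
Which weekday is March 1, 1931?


Target: March 1, 1931
Anchor: Jan 1, 1931. With p = 1931 - 1 = 1930: (p + p//4 - p//100 + p//400) mod 7 = (1930 + 482 - 19 + 4) mod 7 = 2397 mod 7 = 3 -> Thursday (Mon=0 ... Sun=6)
Days before March (Jan-Feb): 59 days
Weekday index = (3 + 59) mod 7 = 6

Sunday


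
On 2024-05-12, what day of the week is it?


Date: May 12, 2024
Anchor: Jan 1, 2024. With p = 2024 - 1 = 2023: (p + p//4 - p//100 + p//400) mod 7 = (2023 + 505 - 20 + 5) mod 7 = 2513 mod 7 = 0 -> Monday (Mon=0 ... Sun=6)
Days before May (Jan-Apr): 121; offset = 121 + 12 - 1 = 132
Weekday index = (0 + 132) mod 7 = 6

Day of the week: Sunday


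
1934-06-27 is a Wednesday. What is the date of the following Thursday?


Current: Wednesday
Target: Thursday
Days ahead: 1

Next Thursday: 1934-06-28


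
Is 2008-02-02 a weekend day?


Anchor: Jan 1, 2008. With p = 2008 - 1 = 2007: (p + p//4 - p//100 + p//400) mod 7 = (2007 + 501 - 20 + 5) mod 7 = 2493 mod 7 = 1 -> Tuesday (Mon=0 ... Sun=6)
Day of year: 33; offset = 32
Weekday index = (1 + 32) mod 7 = 5 -> Saturday
Weekend days: Saturday, Sunday

Yes


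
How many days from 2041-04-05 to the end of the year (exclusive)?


Day of year: 95 of 365
Remaining = 365 - 95

270 days


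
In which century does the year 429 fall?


Century = (year - 1) // 100 + 1
= (429 - 1) // 100 + 1
= 428 // 100 + 1
= 4 + 1

5th century


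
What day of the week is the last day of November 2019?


November 2019 has 30 days
Anchor: Jan 1, 2019. With p = 2019 - 1 = 2018: (p + p//4 - p//100 + p//400) mod 7 = (2018 + 504 - 20 + 5) mod 7 = 2507 mod 7 = 1 -> Tuesday (Mon=0 ... Sun=6)
Days before November (Jan-Oct): 304; November 1 index = (1 + 304) mod 7 = 4 -> Friday
Last day offset: 30 - 1 = 29 days
Weekday index = (4 + 29) mod 7 = 5

Saturday, November 30


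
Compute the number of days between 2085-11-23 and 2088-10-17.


From 2085-11-23 to 2088-10-17
2085-11-23: days before November = 31 + 28 + 31 + 30 + 31 + 30 + 31 + 31 + 30 + 31 = 304 (2085 is not a leap year); day of year = 304 + 23 = 327
2088-10-17: days before October = 31 + 29 + 31 + 30 + 31 + 30 + 31 + 31 + 30 = 274 (2088 is a leap year); day of year = 274 + 17 = 291
Rest of 2085: 365 - 327 = 38
Full years 2086 (365), 2087 (365): 730
Total = 38 + 730 + 291 = 1059

1059 days


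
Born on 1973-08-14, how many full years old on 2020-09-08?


Birth: 1973-08-14
Reference: 2020-09-08
Year difference: 2020 - 1973 = 47

47 years old


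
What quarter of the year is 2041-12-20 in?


Month: December (month 12)
Q1: Jan-Mar, Q2: Apr-Jun, Q3: Jul-Sep, Q4: Oct-Dec

Q4


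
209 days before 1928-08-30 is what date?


Start: 1928-08-30, subtract 209 days
Back 30 days from August 30 reaches July 31, 1928 -> 179 left
July 1928 has 31 days -> back to June 30, 1928 -> 148 left
June 1928 has 30 days -> back to May 31, 1928 -> 118 left
May 1928 has 31 days -> back to April 30, 1928 -> 87 left
April 1928 has 30 days -> back to March 31, 1928 -> 57 left
March 1928 has 31 days -> back to February 29, 1928 -> 26 left
February 1928: 29 - 26 = 3 -> lands on February 3

Result: 1928-02-03


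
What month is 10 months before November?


November is month 11
11 - 10 = 1

January


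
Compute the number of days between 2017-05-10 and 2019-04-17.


From 2017-05-10 to 2019-04-17
2017-05-10: days before May = 31 + 28 + 31 + 30 = 120 (2017 is not a leap year); day of year = 120 + 10 = 130
2019-04-17: days before April = 31 + 28 + 31 = 90 (2019 is not a leap year); day of year = 90 + 17 = 107
Rest of 2017: 365 - 130 = 235
Full years 2018 (365): 365
Total = 235 + 365 + 107 = 707

707 days


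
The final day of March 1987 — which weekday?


March 1987 has 31 days
Anchor: Jan 1, 1987. With p = 1987 - 1 = 1986: (p + p//4 - p//100 + p//400) mod 7 = (1986 + 496 - 19 + 4) mod 7 = 2467 mod 7 = 3 -> Thursday (Mon=0 ... Sun=6)
Days before March (Jan-Feb): 59; March 1 index = (3 + 59) mod 7 = 6 -> Sunday
Last day offset: 31 - 1 = 30 days
Weekday index = (6 + 30) mod 7 = 1

Tuesday, March 31


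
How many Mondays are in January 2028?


January 2028 has 31 days
Anchor: Jan 1, 2028. With p = 2028 - 1 = 2027: (p + p//4 - p//100 + p//400) mod 7 = (2027 + 506 - 20 + 5) mod 7 = 2518 mod 7 = 5 -> Saturday (Mon=0 ... Sun=6)
January 1 is the anchor itself -> Saturday
First Monday is January 3
Mondays: 3, 10, 17, 24, 31

5 Mondays


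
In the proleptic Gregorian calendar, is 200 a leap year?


Gregorian leap year rule: divisible by 4, but not by 100, unless also by 400.
200 is divisible by 100 but not 400 -> not a leap year

No


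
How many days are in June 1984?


June 1984

30 days


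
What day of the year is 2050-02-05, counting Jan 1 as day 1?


Date: February 5, 2050
Days in months 1 through 1: 31
Plus 5 days in February

Day of year: 36


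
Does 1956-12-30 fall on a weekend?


Anchor: Jan 1, 1956. With p = 1956 - 1 = 1955: (p + p//4 - p//100 + p//400) mod 7 = (1955 + 488 - 19 + 4) mod 7 = 2428 mod 7 = 6 -> Sunday (Mon=0 ... Sun=6)
Day of year: 365; offset = 364
Weekday index = (6 + 364) mod 7 = 6 -> Sunday
Weekend days: Saturday, Sunday

Yes


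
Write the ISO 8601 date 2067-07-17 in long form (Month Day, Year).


ISO 2067-07-17 parses as year=2067, month=07, day=17
Month 7 -> July

July 17, 2067


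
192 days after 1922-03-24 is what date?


Start: 1922-03-24, add 192 days
March 1922 has 31 days: 31 - 24 = 7 days to March 31 -> 185 left
April 1922 has 30 days -> 155 left
May 1922 has 31 days -> 124 left
June 1922 has 30 days -> 94 left
July 1922 has 31 days -> 63 left
August 1922 has 31 days -> 32 left
September 1922 has 30 days -> 2 left
October 1922: 2 <= 31 -> lands on October 2

Result: 1922-10-02


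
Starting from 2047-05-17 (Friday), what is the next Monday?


Current: Friday
Target: Monday
Days ahead: 3

Next Monday: 2047-05-20


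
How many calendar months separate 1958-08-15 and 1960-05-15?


From August 1958 to May 1960
2 years * 12 = 24 months, minus 3 months = 21

21 months


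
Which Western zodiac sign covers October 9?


Date: October 9
Conventional tropical zodiac dates: Libra from September 23 onward; Scorpio starts October 23
October 9 falls within the Libra range

Libra


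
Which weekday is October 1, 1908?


Target: October 1, 1908
Anchor: Jan 1, 1908. With p = 1908 - 1 = 1907: (p + p//4 - p//100 + p//400) mod 7 = (1907 + 476 - 19 + 4) mod 7 = 2368 mod 7 = 2 -> Wednesday (Mon=0 ... Sun=6)
Days before October (Jan-Sep): 274 days
Weekday index = (2 + 274) mod 7 = 3

Thursday


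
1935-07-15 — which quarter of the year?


Month: July (month 7)
Q1: Jan-Mar, Q2: Apr-Jun, Q3: Jul-Sep, Q4: Oct-Dec

Q3


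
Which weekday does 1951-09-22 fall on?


Date: September 22, 1951
Anchor: Jan 1, 1951. With p = 1951 - 1 = 1950: (p + p//4 - p//100 + p//400) mod 7 = (1950 + 487 - 19 + 4) mod 7 = 2422 mod 7 = 0 -> Monday (Mon=0 ... Sun=6)
Days before September (Jan-Aug): 243; offset = 243 + 22 - 1 = 264
Weekday index = (0 + 264) mod 7 = 5

Day of the week: Saturday


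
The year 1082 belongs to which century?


Century = (year - 1) // 100 + 1
= (1082 - 1) // 100 + 1
= 1081 // 100 + 1
= 10 + 1

11th century


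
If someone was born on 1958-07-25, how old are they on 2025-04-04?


Birth: 1958-07-25
Reference: 2025-04-04
Year difference: 2025 - 1958 = 67
Birthday not yet reached in 2025, subtract 1

66 years old
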